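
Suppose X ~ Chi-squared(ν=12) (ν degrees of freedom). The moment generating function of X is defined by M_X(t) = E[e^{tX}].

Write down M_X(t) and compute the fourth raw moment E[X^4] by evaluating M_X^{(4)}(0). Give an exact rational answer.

E[X^4] = d^4M/dt^4 |_{t=0} = 48384

M_X(t) = (1 - 2*t)^(-6)
dM/dt = -12/(128*t^7 - 448*t^6 + 672*t^5 - 560*t^4 + 280*t^3 - 84*t^2 + 14*t - 1)
d^2M/dt^2 = 168/(256*t^8 - 1024*t^7 + 1792*t^6 - 1792*t^5 + 1120*t^4 - 448*t^3 + 112*t^2 - 16*t + 1)
d^3M/dt^3 = -2688/(512*t^9 - 2304*t^8 + 4608*t^7 - 5376*t^6 + 4032*t^5 - 2016*t^4 + 672*t^3 - 144*t^2 + 18*t - 1)
d^4M/dt^4 = 48384/(1024*t^10 - 5120*t^9 + 11520*t^8 - 15360*t^7 + 13440*t^6 - 8064*t^5 + 3360*t^4 - 960*t^3 + 180*t^2 - 20*t + 1)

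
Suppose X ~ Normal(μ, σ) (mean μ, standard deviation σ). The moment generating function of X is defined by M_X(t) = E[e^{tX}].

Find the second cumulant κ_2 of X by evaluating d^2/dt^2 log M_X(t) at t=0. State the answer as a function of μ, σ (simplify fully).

M_X(t) = e^(μ*t + σ^2*t^2/2)
K_X(t) = log M_X(t) = μ*t + σ^2*t^2/2
dK/dt = μ + σ^2*t
d^2K/dt^2 = σ^2

κ_2 = d^2K/dt^2 |_{t=0} = σ^2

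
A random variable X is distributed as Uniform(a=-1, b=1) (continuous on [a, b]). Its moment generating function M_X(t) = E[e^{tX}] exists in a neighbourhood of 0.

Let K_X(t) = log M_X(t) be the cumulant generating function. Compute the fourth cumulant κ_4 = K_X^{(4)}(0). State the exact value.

M_X(t) = (e^(t) - e^(-t))/(2*t)
K_X(t) = log M_X(t) = -log(t) + log(e^(t) - e^(-t)) - log(2)
K′(t) = (t*e^(2*t) + t - e^(2*t) + 1)/(t*e^(2*t) - t)
K′′(t) = (-4*t^2*e^(2*t) + e^(4*t) - 2*e^(2*t) + 1)/(t^2*e^(4*t) - 2*t^2*e^(2*t) + t^2)
K′′′(t) = (8*t^3*e^(4*t) + 8*t^3*e^(2*t) - 2*e^(6*t) + 6*e^(4*t) - 6*e^(2*t) + 2)/(t^3*e^(6*t) - 3*t^3*e^(4*t) + 3*t^3*e^(2*t) - t^3)

κ_4 = K′′′′(0) = -2/15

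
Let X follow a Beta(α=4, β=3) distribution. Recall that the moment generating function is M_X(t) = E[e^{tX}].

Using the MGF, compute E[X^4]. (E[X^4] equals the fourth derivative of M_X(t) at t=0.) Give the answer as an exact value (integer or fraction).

M_X(t) = ₁F₁(4; 7; t)
dM/dt = 4*₁F₁(5; 8; t)/7
d^2M/dt^2 = 5*₁F₁(6; 9; t)/14
d^3M/dt^3 = 5*₁F₁(7; 10; t)/21
d^4M/dt^4 = ₁F₁(8; 11; t)/6

E[X^4] = d^4M/dt^4 |_{t=0} = 1/6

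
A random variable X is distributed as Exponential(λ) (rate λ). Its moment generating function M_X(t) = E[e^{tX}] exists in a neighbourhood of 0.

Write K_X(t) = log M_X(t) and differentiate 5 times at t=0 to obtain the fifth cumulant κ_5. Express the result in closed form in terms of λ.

M_X(t) = λ/(λ - t)
K_X(t) = log M_X(t) = log(λ) - log(λ - t)
K^(5)(t) = -24/(-λ^5 + 5*λ^4*t - 10*λ^3*t^2 + 10*λ^2*t^3 - 5*λ*t^4 + t^5)

κ_5 = K^(5)(0) = 24/λ^5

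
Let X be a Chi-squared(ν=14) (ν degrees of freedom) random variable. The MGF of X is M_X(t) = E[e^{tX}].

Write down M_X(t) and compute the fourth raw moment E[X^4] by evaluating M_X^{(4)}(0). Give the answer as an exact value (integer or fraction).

E[X^4] = D^4[M](0) = 80640

M_X(t) = (1 - 2*t)^(-7)
D^4[M](t) = -80640/(2048*t^11 - 11264*t^10 + 28160*t^9 - 42240*t^8 + 42240*t^7 - 29568*t^6 + 14784*t^5 - 5280*t^4 + 1320*t^3 - 220*t^2 + 22*t - 1)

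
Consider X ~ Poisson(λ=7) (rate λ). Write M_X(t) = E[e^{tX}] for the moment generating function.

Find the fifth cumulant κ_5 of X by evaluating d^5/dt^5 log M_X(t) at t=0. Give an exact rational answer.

κ_5 = D^5[K](0) = 7

M_X(t) = e^(7*e^(t) - 7)
K_X(t) = log M_X(t) = 7*e^(t) - 7
D^5[K](t) = 7*e^(t)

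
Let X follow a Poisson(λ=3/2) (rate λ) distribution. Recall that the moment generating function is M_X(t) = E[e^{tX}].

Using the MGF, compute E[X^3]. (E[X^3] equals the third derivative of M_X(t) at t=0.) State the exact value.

M_X(t) = e^(3*e^(t)/2 - 3/2)
D^3[M](t) = (27*e^(3*t)*e^(3*e^(t)/2) + 54*e^(2*t)*e^(3*e^(t)/2) + 12*e^(t)*e^(3*e^(t)/2))*e^(-3/2)/8

E[X^3] = D^3[M](0) = 93/8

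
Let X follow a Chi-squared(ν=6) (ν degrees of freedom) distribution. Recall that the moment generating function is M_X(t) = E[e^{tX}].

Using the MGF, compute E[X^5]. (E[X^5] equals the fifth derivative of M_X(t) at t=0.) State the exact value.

E[X^5] = D^5[M](0) = 80640

M_X(t) = (1 - 2*t)^(-3)
D^5[M](t) = 80640/(256*t^8 - 1024*t^7 + 1792*t^6 - 1792*t^5 + 1120*t^4 - 448*t^3 + 112*t^2 - 16*t + 1)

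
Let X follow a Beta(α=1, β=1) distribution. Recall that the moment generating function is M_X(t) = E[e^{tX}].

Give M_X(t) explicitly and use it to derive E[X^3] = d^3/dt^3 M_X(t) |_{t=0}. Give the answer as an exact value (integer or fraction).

M_X(t) = ₁F₁(1; 2; t)
M^(3)(t) = ₁F₁(4; 5; t)/4

E[X^3] = M^(3)(0) = 1/4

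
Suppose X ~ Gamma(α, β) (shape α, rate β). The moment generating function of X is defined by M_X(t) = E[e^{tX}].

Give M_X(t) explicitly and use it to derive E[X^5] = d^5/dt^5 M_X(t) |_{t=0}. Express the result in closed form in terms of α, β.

M_X(t) = (β/(β - t))^α

E[X^5] = D^5[M](0) = α*(α^4 + 10*α^3 + 35*α^2 + 50*α + 24)/β^5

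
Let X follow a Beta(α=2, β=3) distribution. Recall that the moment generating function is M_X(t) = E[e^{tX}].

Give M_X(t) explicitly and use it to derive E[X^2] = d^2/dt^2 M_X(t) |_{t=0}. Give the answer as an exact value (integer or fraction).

E[X^2] = D^2[M](0) = 1/5

M_X(t) = ₁F₁(2; 5; t)
D^2[M](t) = ₁F₁(4; 7; t)/5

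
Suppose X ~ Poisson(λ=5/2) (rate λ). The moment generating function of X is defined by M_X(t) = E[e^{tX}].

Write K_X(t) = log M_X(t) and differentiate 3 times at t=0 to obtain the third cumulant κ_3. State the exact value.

M_X(t) = e^(5*e^(t)/2 - 5/2)
K_X(t) = log M_X(t) = 5*e^(t)/2 - 5/2
K^(3)(t) = 5*e^(t)/2

κ_3 = K^(3)(0) = 5/2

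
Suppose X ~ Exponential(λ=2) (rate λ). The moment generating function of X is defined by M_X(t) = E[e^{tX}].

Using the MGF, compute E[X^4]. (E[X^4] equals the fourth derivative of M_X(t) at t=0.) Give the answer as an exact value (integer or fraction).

E[X^4] = M^(4)(0) = 3/2

M_X(t) = 2/(2 - t)
M^(4)(t) = -48/(t^5 - 10*t^4 + 40*t^3 - 80*t^2 + 80*t - 32)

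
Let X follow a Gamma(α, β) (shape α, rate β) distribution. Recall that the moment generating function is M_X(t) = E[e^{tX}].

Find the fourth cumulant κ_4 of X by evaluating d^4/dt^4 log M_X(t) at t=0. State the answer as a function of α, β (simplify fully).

M_X(t) = (β/(β - t))^α
K_X(t) = log M_X(t) = α*(log(β) - log(β - t))
dK/dt = -α/(-β + t)
d^2K/dt^2 = α/(β^2 - 2*β*t + t^2)
d^3K/dt^3 = -2*α/(-β^3 + 3*β^2*t - 3*β*t^2 + t^3)
d^4K/dt^4 = 6*α/(β^4 - 4*β^3*t + 6*β^2*t^2 - 4*β*t^3 + t^4)

κ_4 = d^4K/dt^4 |_{t=0} = 6*α/β^4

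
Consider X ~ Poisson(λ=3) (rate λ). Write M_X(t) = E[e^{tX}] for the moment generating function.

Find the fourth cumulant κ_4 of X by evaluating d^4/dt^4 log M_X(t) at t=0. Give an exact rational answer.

κ_4 = K^(4)(0) = 3

M_X(t) = e^(3*e^(t) - 3)
K_X(t) = log M_X(t) = 3*e^(t) - 3
K^(4)(t) = 3*e^(t)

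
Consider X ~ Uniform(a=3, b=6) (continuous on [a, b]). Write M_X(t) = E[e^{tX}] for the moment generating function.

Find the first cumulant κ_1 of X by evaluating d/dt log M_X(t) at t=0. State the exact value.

κ_1 = dK/dt |_{t=0} = 9/2

M_X(t) = (e^(6*t) - e^(3*t))/(3*t)
K_X(t) = log M_X(t) = -log(t) + log(e^(6*t) - e^(3*t)) - log(3)
dK/dt = (6*t*e^(3*t) - 3*t - e^(3*t) + 1)/(t*e^(3*t) - t)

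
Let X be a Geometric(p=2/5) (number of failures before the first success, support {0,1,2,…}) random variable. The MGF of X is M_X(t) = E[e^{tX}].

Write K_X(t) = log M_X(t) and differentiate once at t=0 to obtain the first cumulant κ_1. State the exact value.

M_X(t) = 2/(5*(1 - 3*e^(t)/5))
K_X(t) = log M_X(t) = -log(1 - 3*e^(t)/5) - log(5) + log(2)
D[K](t) = -3*e^(t)/(3*e^(t) - 5)

κ_1 = D[K](0) = 3/2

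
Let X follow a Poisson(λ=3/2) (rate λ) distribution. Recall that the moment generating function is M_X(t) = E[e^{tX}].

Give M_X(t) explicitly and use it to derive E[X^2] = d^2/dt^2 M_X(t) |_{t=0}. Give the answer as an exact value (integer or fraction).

M_X(t) = e^(3*e^(t)/2 - 3/2)
M′(t) = 3*e^(-3/2)*e^(t)*e^(3*e^(t)/2)/2
M′′(t) = (9*e^(2*t)*e^(3*e^(t)/2) + 6*e^(t)*e^(3*e^(t)/2))*e^(-3/2)/4

E[X^2] = M′′(0) = 15/4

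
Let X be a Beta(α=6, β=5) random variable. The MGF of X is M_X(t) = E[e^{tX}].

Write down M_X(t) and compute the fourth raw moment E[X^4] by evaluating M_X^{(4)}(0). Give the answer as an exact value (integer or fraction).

M_X(t) = ₁F₁(6; 11; t)
M′(t) = 6*₁F₁(7; 12; t)/11
M′′(t) = 7*₁F₁(8; 13; t)/22
M′′′(t) = 28*₁F₁(9; 14; t)/143
M′′′′(t) = 18*₁F₁(10; 15; t)/143

E[X^4] = M′′′′(0) = 18/143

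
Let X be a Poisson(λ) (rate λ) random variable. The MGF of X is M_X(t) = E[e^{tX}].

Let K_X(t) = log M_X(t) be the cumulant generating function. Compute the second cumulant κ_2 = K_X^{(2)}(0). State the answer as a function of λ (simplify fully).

M_X(t) = e^(λ*(e^(t) - 1))
K_X(t) = log M_X(t) = λ*(e^(t) - 1)
D^2[K](t) = λ*e^(t)

κ_2 = D^2[K](0) = λ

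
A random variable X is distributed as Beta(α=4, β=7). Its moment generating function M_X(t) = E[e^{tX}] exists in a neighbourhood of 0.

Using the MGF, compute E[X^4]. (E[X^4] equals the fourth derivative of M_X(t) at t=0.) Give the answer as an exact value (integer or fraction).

M_X(t) = ₁F₁(4; 11; t)
M^(4)(t) = 5*₁F₁(8; 15; t)/143

E[X^4] = M^(4)(0) = 5/143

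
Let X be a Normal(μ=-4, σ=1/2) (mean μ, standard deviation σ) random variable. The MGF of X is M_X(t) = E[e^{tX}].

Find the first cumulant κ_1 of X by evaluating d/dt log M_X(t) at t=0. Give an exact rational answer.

M_X(t) = e^(t^2/8 - 4*t)
K_X(t) = log M_X(t) = t^2/8 - 4*t
K^(1)(t) = t/4 - 4

κ_1 = K^(1)(0) = -4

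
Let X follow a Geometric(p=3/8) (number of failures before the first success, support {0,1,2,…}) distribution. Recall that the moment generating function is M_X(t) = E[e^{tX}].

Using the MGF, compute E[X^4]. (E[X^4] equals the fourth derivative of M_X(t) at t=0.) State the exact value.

M_X(t) = 3/(8*(1 - 5*e^(t)/8))
M^(4)(t) = (-1875*e^(4*t) - 33000*e^(3*t) - 52800*e^(2*t) - 7680*e^(t))/(3125*e^(5*t) - 25000*e^(4*t) + 80000*e^(3*t) - 128000*e^(2*t) + 102400*e^(t) - 32768)

E[X^4] = M^(4)(0) = 10595/27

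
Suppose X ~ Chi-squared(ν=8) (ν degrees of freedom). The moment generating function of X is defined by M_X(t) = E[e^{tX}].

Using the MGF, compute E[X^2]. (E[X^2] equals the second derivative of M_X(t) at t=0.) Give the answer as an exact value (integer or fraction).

E[X^2] = d^2M/dt^2 |_{t=0} = 80

M_X(t) = (1 - 2*t)^(-4)
dM/dt = -8/(32*t^5 - 80*t^4 + 80*t^3 - 40*t^2 + 10*t - 1)
d^2M/dt^2 = 80/(64*t^6 - 192*t^5 + 240*t^4 - 160*t^3 + 60*t^2 - 12*t + 1)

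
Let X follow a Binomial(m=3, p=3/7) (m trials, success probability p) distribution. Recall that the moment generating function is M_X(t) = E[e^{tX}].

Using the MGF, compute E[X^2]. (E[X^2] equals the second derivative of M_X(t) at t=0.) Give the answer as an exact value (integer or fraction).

M_X(t) = (3*e^(t)/7 + 4/7)^3
M^(2)(t) = 243*e^(3*t)/343 + 432*e^(2*t)/343 + 144*e^(t)/343

E[X^2] = M^(2)(0) = 117/49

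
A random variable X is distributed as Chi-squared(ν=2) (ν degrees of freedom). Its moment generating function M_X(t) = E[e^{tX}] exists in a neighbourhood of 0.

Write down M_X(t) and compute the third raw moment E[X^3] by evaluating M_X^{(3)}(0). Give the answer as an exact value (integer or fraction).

E[X^3] = M′′′(0) = 48

M_X(t) = 1/(1 - 2*t)
M′(t) = 2/(4*t^2 - 4*t + 1)
M′′(t) = -8/(8*t^3 - 12*t^2 + 6*t - 1)
M′′′(t) = 48/(16*t^4 - 32*t^3 + 24*t^2 - 8*t + 1)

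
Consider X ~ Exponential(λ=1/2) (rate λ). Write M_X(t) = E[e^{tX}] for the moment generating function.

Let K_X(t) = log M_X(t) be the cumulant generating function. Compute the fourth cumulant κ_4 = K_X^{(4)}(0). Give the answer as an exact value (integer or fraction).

M_X(t) = 1/(2*(1/2 - t))
K_X(t) = log M_X(t) = -log(1/2 - t) - log(2)
D^4[K](t) = 96/(16*t^4 - 32*t^3 + 24*t^2 - 8*t + 1)

κ_4 = D^4[K](0) = 96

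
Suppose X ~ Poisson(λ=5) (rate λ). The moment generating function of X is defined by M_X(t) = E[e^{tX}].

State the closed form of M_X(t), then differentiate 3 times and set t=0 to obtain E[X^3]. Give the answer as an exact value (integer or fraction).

E[X^3] = d^3M/dt^3 |_{t=0} = 205

M_X(t) = e^(5*e^(t) - 5)
dM/dt = 5*e^(-5)*e^(t)*e^(5*e^(t))
d^2M/dt^2 = (25*e^(2*t)*e^(5*e^(t)) + 5*e^(t)*e^(5*e^(t)))*e^(-5)
d^3M/dt^3 = (125*e^(3*t)*e^(5*e^(t)) + 75*e^(2*t)*e^(5*e^(t)) + 5*e^(t)*e^(5*e^(t)))*e^(-5)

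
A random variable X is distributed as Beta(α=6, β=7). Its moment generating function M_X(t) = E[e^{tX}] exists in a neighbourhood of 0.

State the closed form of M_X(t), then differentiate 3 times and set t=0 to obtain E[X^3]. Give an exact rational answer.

M_X(t) = ₁F₁(6; 13; t)
D^3[M](t) = 8*₁F₁(9; 16; t)/65

E[X^3] = D^3[M](0) = 8/65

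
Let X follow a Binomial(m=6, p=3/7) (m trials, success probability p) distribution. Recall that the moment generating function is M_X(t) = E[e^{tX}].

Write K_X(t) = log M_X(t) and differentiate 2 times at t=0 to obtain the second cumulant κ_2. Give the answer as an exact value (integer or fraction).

M_X(t) = (3*e^(t)/7 + 4/7)^6
K_X(t) = log M_X(t) = 6*log(3*e^(t)/7 + 4/7)
D^2[K](t) = 72*e^(t)/(9*e^(2*t) + 24*e^(t) + 16)

κ_2 = D^2[K](0) = 72/49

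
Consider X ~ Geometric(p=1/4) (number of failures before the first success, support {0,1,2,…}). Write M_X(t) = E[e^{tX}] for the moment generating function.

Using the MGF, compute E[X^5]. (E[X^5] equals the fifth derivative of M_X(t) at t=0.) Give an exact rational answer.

E[X^5] = M^(5)(0) = 52923

M_X(t) = 1/(4*(1 - 3*e^(t)/4))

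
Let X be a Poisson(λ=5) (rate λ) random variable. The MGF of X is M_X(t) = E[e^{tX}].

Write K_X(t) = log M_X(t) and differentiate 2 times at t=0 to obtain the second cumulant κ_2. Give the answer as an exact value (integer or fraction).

M_X(t) = e^(5*e^(t) - 5)
K_X(t) = log M_X(t) = 5*e^(t) - 5
K′(t) = 5*e^(t)
K′′(t) = 5*e^(t)

κ_2 = K′′(0) = 5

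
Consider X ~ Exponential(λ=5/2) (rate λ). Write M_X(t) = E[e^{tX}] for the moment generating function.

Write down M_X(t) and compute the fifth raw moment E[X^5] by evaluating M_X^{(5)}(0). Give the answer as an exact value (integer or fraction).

M_X(t) = 5/(2*(5/2 - t))
dM/dt = 10/(4*t^2 - 20*t + 25)
d^2M/dt^2 = -40/(8*t^3 - 60*t^2 + 150*t - 125)
d^3M/dt^3 = 240/(16*t^4 - 160*t^3 + 600*t^2 - 1000*t + 625)
d^4M/dt^4 = -1920/(32*t^5 - 400*t^4 + 2000*t^3 - 5000*t^2 + 6250*t - 3125)
d^5M/dt^5 = 19200/(64*t^6 - 960*t^5 + 6000*t^4 - 20000*t^3 + 37500*t^2 - 37500*t + 15625)

E[X^5] = d^5M/dt^5 |_{t=0} = 768/625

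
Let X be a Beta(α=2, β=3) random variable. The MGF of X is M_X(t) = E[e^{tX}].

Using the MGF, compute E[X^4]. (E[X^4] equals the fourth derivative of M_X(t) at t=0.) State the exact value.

M_X(t) = ₁F₁(2; 5; t)
D^4[M](t) = ₁F₁(6; 9; t)/14

E[X^4] = D^4[M](0) = 1/14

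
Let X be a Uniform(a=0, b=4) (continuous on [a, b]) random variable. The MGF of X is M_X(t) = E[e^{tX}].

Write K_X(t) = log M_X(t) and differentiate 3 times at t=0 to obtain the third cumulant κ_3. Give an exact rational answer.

κ_3 = K^(3)(0) = 0

M_X(t) = (e^(4*t) - 1)/(4*t)
K_X(t) = log M_X(t) = -log(t) + log(e^(4*t) - 1) - 2*log(2)
K^(3)(t) = (64*t^3*e^(8*t) + 64*t^3*e^(4*t) - 2*e^(12*t) + 6*e^(8*t) - 6*e^(4*t) + 2)/(t^3*e^(12*t) - 3*t^3*e^(8*t) + 3*t^3*e^(4*t) - t^3)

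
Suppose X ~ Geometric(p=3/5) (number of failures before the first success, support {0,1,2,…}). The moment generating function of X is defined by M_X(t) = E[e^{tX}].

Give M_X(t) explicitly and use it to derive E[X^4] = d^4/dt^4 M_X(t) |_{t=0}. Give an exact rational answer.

E[X^4] = d^4M/dt^4 |_{t=0} = 602/27

M_X(t) = 3/(5*(1 - 2*e^(t)/5))
dM/dt = 6*e^(t)/(4*e^(2*t) - 20*e^(t) + 25)
d^2M/dt^2 = (-12*e^(2*t) - 30*e^(t))/(8*e^(3*t) - 60*e^(2*t) + 150*e^(t) - 125)
d^3M/dt^3 = (24*e^(3*t) + 240*e^(2*t) + 150*e^(t))/(16*e^(4*t) - 160*e^(3*t) + 600*e^(2*t) - 1000*e^(t) + 625)
d^4M/dt^4 = (-48*e^(4*t) - 1320*e^(3*t) - 3300*e^(2*t) - 750*e^(t))/(32*e^(5*t) - 400*e^(4*t) + 2000*e^(3*t) - 5000*e^(2*t) + 6250*e^(t) - 3125)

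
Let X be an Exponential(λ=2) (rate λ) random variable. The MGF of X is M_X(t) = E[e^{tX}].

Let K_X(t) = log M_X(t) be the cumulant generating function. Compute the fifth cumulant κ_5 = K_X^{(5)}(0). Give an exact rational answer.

κ_5 = K′′′′′(0) = 3/4

M_X(t) = 2/(2 - t)
K_X(t) = log M_X(t) = -log(2 - t) + log(2)
K′(t) = -1/(t - 2)
K′′(t) = 1/(t^2 - 4*t + 4)
K′′′(t) = -2/(t^3 - 6*t^2 + 12*t - 8)
K′′′′(t) = 6/(t^4 - 8*t^3 + 24*t^2 - 32*t + 16)
K′′′′′(t) = -24/(t^5 - 10*t^4 + 40*t^3 - 80*t^2 + 80*t - 32)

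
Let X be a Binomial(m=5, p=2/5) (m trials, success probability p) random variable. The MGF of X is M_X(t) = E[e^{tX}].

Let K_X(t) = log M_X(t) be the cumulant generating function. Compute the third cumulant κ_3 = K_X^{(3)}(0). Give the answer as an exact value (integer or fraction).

M_X(t) = (2*e^(t)/5 + 3/5)^5
K_X(t) = log M_X(t) = 5*log(2*e^(t)/5 + 3/5)
K^(3)(t) = (-60*e^(2*t) + 90*e^(t))/(8*e^(3*t) + 36*e^(2*t) + 54*e^(t) + 27)

κ_3 = K^(3)(0) = 6/25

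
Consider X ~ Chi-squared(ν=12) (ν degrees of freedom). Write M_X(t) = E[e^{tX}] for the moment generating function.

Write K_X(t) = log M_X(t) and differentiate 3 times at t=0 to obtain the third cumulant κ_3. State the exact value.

κ_3 = d^3K/dt^3 |_{t=0} = 96

M_X(t) = (1 - 2*t)^(-6)
K_X(t) = log M_X(t) = -6*log(1 - 2*t)
dK/dt = -12/(2*t - 1)
d^2K/dt^2 = 24/(4*t^2 - 4*t + 1)
d^3K/dt^3 = -96/(8*t^3 - 12*t^2 + 6*t - 1)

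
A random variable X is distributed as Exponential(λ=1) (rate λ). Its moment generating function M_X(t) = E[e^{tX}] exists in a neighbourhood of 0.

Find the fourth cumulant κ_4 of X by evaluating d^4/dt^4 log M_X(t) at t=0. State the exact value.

κ_4 = d^4K/dt^4 |_{t=0} = 6

M_X(t) = 1/(1 - t)
K_X(t) = log M_X(t) = -log(1 - t)
dK/dt = -1/(t - 1)
d^2K/dt^2 = 1/(t^2 - 2*t + 1)
d^3K/dt^3 = -2/(t^3 - 3*t^2 + 3*t - 1)
d^4K/dt^4 = 6/(t^4 - 4*t^3 + 6*t^2 - 4*t + 1)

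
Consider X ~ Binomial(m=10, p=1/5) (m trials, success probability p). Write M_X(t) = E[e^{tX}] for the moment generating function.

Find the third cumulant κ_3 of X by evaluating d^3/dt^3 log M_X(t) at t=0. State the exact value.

M_X(t) = (e^(t)/5 + 4/5)^10
K_X(t) = log M_X(t) = 10*log(e^(t)/5 + 4/5)
K^(3)(t) = (-40*e^(2*t) + 160*e^(t))/(e^(3*t) + 12*e^(2*t) + 48*e^(t) + 64)

κ_3 = K^(3)(0) = 24/25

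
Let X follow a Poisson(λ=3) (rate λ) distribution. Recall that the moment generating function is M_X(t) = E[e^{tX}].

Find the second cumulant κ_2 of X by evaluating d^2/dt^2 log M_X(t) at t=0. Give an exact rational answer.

M_X(t) = e^(3*e^(t) - 3)
K_X(t) = log M_X(t) = 3*e^(t) - 3
dK/dt = 3*e^(t)
d^2K/dt^2 = 3*e^(t)

κ_2 = d^2K/dt^2 |_{t=0} = 3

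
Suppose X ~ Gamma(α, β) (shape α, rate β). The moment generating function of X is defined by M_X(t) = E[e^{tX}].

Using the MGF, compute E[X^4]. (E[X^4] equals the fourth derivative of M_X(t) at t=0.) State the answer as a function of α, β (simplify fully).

M_X(t) = (β/(β - t))^α
dM/dt = -α*β^α*(1/(β - t))^α/(-β + t)
d^2M/dt^2 = (α^2*β^α*(1/(β - t))^α + α*β^α*(1/(β - t))^α)/(β^2 - 2*β*t + t^2)
d^3M/dt^3 = (-α^3*β^α*(1/(β - t))^α - 3*α^2*β^α*(1/(β - t))^α - 2*α*β^α*(1/(β - t))^α)/(-β^3 + 3*β^2*t - 3*β*t^2 + t^3)
d^4M/dt^4 = (α^4*β^α*(1/(β - t))^α + 6*α^3*β^α*(1/(β - t))^α + 11*α^2*β^α*(1/(β - t))^α + 6*α*β^α*(1/(β - t))^α)/(β^4 - 4*β^3*t + 6*β^2*t^2 - 4*β*t^3 + t^4)

E[X^4] = d^4M/dt^4 |_{t=0} = α*(α^3 + 6*α^2 + 11*α + 6)/β^4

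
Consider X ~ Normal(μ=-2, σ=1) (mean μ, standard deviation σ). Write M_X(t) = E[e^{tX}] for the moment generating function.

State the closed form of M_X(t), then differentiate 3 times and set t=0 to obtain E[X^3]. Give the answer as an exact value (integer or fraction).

M_X(t) = e^(t^2/2 - 2*t)
M′(t) = t*e^(-2*t)*e^(t^2/2) - 2*e^(-2*t)*e^(t^2/2)
M′′(t) = (t^2*e^(t^2/2) - 4*t*e^(t^2/2) + 5*e^(t^2/2))*e^(-2*t)
M′′′(t) = (t^3*e^(t^2/2) - 6*t^2*e^(t^2/2) + 15*t*e^(t^2/2) - 14*e^(t^2/2))*e^(-2*t)

E[X^3] = M′′′(0) = -14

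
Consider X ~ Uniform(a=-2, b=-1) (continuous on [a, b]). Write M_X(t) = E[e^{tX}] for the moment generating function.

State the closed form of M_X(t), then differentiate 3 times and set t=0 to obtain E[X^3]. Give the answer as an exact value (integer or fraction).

M_X(t) = (e^(-t) - e^(-2*t))/t
M^(3)(t) = (-t^3*e^(t) + 8*t^3 - 3*t^2*e^(t) + 12*t^2 - 6*t*e^(t) + 12*t - 6*e^(t) + 6)*e^(-2*t)/t^4

E[X^3] = M^(3)(0) = -15/4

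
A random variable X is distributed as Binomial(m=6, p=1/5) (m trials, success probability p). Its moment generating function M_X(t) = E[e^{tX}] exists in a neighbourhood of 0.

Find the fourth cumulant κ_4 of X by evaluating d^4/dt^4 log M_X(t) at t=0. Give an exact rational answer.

κ_4 = K′′′′(0) = 24/625

M_X(t) = (e^(t)/5 + 4/5)^6
K_X(t) = log M_X(t) = 6*log(e^(t)/5 + 4/5)
K′(t) = 6*e^(t)/(e^(t) + 4)
K′′(t) = 24*e^(t)/(e^(2*t) + 8*e^(t) + 16)
K′′′(t) = (-24*e^(2*t) + 96*e^(t))/(e^(3*t) + 12*e^(2*t) + 48*e^(t) + 64)
K′′′′(t) = (24*e^(3*t) - 384*e^(2*t) + 384*e^(t))/(e^(4*t) + 16*e^(3*t) + 96*e^(2*t) + 256*e^(t) + 256)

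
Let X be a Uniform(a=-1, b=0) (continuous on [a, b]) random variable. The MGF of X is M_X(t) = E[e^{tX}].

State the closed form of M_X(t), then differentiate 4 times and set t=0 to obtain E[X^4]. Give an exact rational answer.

E[X^4] = M′′′′(0) = 1/5

M_X(t) = (1 - e^(-t))/t
M′(t) = (t - e^(t) + 1)*e^(-t)/t^2
M′′(t) = (-t^2 - 2*t + 2*e^(t) - 2)*e^(-t)/t^3
M′′′(t) = (t^3 + 3*t^2 + 6*t - 6*e^(t) + 6)*e^(-t)/t^4
M′′′′(t) = (-t^4 - 4*t^3 - 12*t^2 - 24*t + 24*e^(t) - 24)*e^(-t)/t^5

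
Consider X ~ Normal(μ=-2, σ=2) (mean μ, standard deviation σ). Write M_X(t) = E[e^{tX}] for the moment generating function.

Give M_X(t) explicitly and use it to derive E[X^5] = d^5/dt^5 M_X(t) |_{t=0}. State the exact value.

E[X^5] = D^5[M](0) = -832

M_X(t) = e^(2*t^2 - 2*t)
D^5[M](t) = (1024*t^5*e^(2*t^2) - 2560*t^4*e^(2*t^2) + 5120*t^3*e^(2*t^2) - 5120*t^2*e^(2*t^2) + 3200*t*e^(2*t^2) - 832*e^(2*t^2))*e^(-2*t)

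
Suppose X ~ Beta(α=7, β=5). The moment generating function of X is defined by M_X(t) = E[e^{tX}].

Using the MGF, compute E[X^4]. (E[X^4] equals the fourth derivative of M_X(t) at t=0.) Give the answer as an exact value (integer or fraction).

E[X^4] = M′′′′(0) = 2/13

M_X(t) = ₁F₁(7; 12; t)
M′(t) = 7*₁F₁(8; 13; t)/12
M′′(t) = 14*₁F₁(9; 14; t)/39
M′′′(t) = 3*₁F₁(10; 15; t)/13
M′′′′(t) = 2*₁F₁(11; 16; t)/13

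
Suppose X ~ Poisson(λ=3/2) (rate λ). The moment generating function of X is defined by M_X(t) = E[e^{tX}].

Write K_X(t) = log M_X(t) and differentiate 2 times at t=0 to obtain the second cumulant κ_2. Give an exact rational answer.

κ_2 = d^2K/dt^2 |_{t=0} = 3/2

M_X(t) = e^(3*e^(t)/2 - 3/2)
K_X(t) = log M_X(t) = 3*e^(t)/2 - 3/2
dK/dt = 3*e^(t)/2
d^2K/dt^2 = 3*e^(t)/2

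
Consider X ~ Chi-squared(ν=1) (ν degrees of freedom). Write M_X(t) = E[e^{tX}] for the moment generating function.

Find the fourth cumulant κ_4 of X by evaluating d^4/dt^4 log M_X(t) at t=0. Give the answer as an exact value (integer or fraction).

κ_4 = d^4K/dt^4 |_{t=0} = 48

M_X(t) = 1/√(1 - 2*t)
K_X(t) = log M_X(t) = -log(1 - 2*t)/2
dK/dt = -1/(2*t - 1)
d^2K/dt^2 = 2/(4*t^2 - 4*t + 1)
d^3K/dt^3 = -8/(8*t^3 - 12*t^2 + 6*t - 1)
d^4K/dt^4 = 48/(16*t^4 - 32*t^3 + 24*t^2 - 8*t + 1)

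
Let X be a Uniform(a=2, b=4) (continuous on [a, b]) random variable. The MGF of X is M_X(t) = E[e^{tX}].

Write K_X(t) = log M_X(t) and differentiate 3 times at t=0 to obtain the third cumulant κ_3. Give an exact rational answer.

M_X(t) = (e^(4*t) - e^(2*t))/(2*t)
K_X(t) = log M_X(t) = -log(t) + log(e^(4*t) - e^(2*t)) - log(2)
dK/dt = (4*t*e^(2*t) - 2*t - e^(2*t) + 1)/(t*e^(2*t) - t)
d^2K/dt^2 = (-4*t^2*e^(2*t) + e^(4*t) - 2*e^(2*t) + 1)/(t^2*e^(4*t) - 2*t^2*e^(2*t) + t^2)
d^3K/dt^3 = (8*t^3*e^(4*t) + 8*t^3*e^(2*t) - 2*e^(6*t) + 6*e^(4*t) - 6*e^(2*t) + 2)/(t^3*e^(6*t) - 3*t^3*e^(4*t) + 3*t^3*e^(2*t) - t^3)

κ_3 = d^3K/dt^3 |_{t=0} = 0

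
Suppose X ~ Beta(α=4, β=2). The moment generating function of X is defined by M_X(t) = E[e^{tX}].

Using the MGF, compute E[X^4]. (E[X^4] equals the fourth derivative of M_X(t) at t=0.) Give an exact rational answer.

M_X(t) = ₁F₁(4; 6; t)
M′(t) = 2*₁F₁(5; 7; t)/3
M′′(t) = 10*₁F₁(6; 8; t)/21
M′′′(t) = 5*₁F₁(7; 9; t)/14
M′′′′(t) = 5*₁F₁(8; 10; t)/18

E[X^4] = M′′′′(0) = 5/18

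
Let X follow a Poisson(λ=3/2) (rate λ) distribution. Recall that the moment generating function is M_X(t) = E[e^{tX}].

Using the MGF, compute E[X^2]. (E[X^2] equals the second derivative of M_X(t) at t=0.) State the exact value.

E[X^2] = M^(2)(0) = 15/4

M_X(t) = e^(3*e^(t)/2 - 3/2)
M^(2)(t) = (9*e^(2*t)*e^(3*e^(t)/2) + 6*e^(t)*e^(3*e^(t)/2))*e^(-3/2)/4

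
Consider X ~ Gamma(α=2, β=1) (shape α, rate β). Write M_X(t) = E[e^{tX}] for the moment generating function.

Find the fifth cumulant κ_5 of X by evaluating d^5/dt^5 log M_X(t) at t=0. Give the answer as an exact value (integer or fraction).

κ_5 = D^5[K](0) = 48

M_X(t) = (1 - t)^(-2)
K_X(t) = log M_X(t) = -2*log(1 - t)
D^5[K](t) = -48/(t^5 - 5*t^4 + 10*t^3 - 10*t^2 + 5*t - 1)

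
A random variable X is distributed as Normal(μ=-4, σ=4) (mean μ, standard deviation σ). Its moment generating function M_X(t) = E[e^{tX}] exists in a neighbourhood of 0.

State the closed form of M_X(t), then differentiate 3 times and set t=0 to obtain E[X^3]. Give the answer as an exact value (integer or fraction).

E[X^3] = d^3M/dt^3 |_{t=0} = -256

M_X(t) = e^(8*t^2 - 4*t)
dM/dt = 16*t*e^(-4*t)*e^(8*t^2) - 4*e^(-4*t)*e^(8*t^2)
d^2M/dt^2 = (256*t^2*e^(8*t^2) - 128*t*e^(8*t^2) + 32*e^(8*t^2))*e^(-4*t)
d^3M/dt^3 = (4096*t^3*e^(8*t^2) - 3072*t^2*e^(8*t^2) + 1536*t*e^(8*t^2) - 256*e^(8*t^2))*e^(-4*t)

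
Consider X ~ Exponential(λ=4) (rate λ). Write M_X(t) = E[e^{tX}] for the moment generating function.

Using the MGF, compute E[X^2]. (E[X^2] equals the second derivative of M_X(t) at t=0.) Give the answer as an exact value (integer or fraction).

E[X^2] = d^2M/dt^2 |_{t=0} = 1/8

M_X(t) = 4/(4 - t)
dM/dt = 4/(t^2 - 8*t + 16)
d^2M/dt^2 = -8/(t^3 - 12*t^2 + 48*t - 64)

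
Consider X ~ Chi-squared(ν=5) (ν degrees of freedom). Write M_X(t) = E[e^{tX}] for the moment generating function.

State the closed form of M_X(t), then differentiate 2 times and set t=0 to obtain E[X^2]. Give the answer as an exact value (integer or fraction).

M_X(t) = (1 - 2*t)^(-5/2)
dM/dt = -5/(8*t^3*√(1 - 2*t) - 12*t^2*√(1 - 2*t) + 6*t*√(1 - 2*t) - √(1 - 2*t))
d^2M/dt^2 = 35/(16*t^4*√(1 - 2*t) - 32*t^3*√(1 - 2*t) + 24*t^2*√(1 - 2*t) - 8*t*√(1 - 2*t) + √(1 - 2*t))

E[X^2] = d^2M/dt^2 |_{t=0} = 35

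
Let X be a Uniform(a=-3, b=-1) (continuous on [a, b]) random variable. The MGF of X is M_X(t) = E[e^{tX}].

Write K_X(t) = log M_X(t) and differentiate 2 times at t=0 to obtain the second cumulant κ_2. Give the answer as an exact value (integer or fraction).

κ_2 = K′′(0) = 1/3

M_X(t) = (e^(-t) - e^(-3*t))/(2*t)
K_X(t) = log M_X(t) = -log(t) + log(e^(-t) - e^(-3*t)) - log(2)
K′(t) = (-t*e^(2*t) + 3*t - e^(2*t) + 1)/(t*e^(2*t) - t)
K′′(t) = (-4*t^2*e^(2*t) + e^(4*t) - 2*e^(2*t) + 1)/(t^2*e^(4*t) - 2*t^2*e^(2*t) + t^2)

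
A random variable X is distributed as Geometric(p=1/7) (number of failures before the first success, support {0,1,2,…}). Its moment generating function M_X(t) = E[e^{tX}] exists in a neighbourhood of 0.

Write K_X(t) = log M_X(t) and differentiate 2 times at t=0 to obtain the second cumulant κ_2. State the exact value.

κ_2 = D^2[K](0) = 42

M_X(t) = 1/(7*(1 - 6*e^(t)/7))
K_X(t) = log M_X(t) = -log(1 - 6*e^(t)/7) - log(7)
D^2[K](t) = 42*e^(t)/(36*e^(2*t) - 84*e^(t) + 49)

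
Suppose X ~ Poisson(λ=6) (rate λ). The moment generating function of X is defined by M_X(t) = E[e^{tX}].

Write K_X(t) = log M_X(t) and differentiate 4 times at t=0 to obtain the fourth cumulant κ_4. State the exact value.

κ_4 = D^4[K](0) = 6

M_X(t) = e^(6*e^(t) - 6)
K_X(t) = log M_X(t) = 6*e^(t) - 6
D^4[K](t) = 6*e^(t)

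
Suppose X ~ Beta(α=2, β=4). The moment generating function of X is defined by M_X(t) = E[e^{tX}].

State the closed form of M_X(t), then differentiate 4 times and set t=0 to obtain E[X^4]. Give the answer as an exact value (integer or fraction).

E[X^4] = M^(4)(0) = 5/126

M_X(t) = ₁F₁(2; 6; t)
M^(4)(t) = 5*₁F₁(6; 10; t)/126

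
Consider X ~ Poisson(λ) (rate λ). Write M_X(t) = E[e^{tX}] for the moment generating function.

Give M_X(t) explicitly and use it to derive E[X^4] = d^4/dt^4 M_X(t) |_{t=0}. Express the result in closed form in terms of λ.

E[X^4] = d^4M/dt^4 |_{t=0} = λ*(λ^3 + 6*λ^2 + 7*λ + 1)

M_X(t) = e^(λ*(e^(t) - 1))
dM/dt = λ*e^(-λ)*e^(t)*e^(λ*e^(t))
d^2M/dt^2 = (λ^2*e^(2*t)*e^(λ*e^(t)) + λ*e^(t)*e^(λ*e^(t)))*e^(-λ)
d^3M/dt^3 = (λ^3*e^(3*t)*e^(λ*e^(t)) + 3*λ^2*e^(2*t)*e^(λ*e^(t)) + λ*e^(t)*e^(λ*e^(t)))*e^(-λ)
d^4M/dt^4 = (λ^4*e^(4*t)*e^(λ*e^(t)) + 6*λ^3*e^(3*t)*e^(λ*e^(t)) + 7*λ^2*e^(2*t)*e^(λ*e^(t)) + λ*e^(t)*e^(λ*e^(t)))*e^(-λ)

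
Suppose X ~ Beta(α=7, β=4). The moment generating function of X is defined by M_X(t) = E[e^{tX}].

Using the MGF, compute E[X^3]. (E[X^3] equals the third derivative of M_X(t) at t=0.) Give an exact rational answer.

M_X(t) = ₁F₁(7; 11; t)
M′(t) = 7*₁F₁(8; 12; t)/11
M′′(t) = 14*₁F₁(9; 13; t)/33
M′′′(t) = 42*₁F₁(10; 14; t)/143

E[X^3] = M′′′(0) = 42/143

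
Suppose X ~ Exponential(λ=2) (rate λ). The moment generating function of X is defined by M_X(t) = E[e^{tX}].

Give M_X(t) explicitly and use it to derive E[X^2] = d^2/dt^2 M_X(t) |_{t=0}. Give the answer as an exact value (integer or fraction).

E[X^2] = M^(2)(0) = 1/2

M_X(t) = 2/(2 - t)
M^(2)(t) = -4/(t^3 - 6*t^2 + 12*t - 8)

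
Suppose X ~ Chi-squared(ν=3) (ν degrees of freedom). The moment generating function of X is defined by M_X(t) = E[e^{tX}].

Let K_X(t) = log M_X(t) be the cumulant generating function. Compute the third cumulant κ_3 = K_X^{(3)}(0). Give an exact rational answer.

M_X(t) = (1 - 2*t)^(-3/2)
K_X(t) = log M_X(t) = -3*log(1 - 2*t)/2
K′(t) = -3/(2*t - 1)
K′′(t) = 6/(4*t^2 - 4*t + 1)
K′′′(t) = -24/(8*t^3 - 12*t^2 + 6*t - 1)

κ_3 = K′′′(0) = 24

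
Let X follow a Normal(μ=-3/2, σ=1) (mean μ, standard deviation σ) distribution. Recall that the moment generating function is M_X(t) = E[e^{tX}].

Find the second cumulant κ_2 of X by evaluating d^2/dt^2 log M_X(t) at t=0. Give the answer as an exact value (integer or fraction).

κ_2 = K^(2)(0) = 1

M_X(t) = e^(t^2/2 - 3*t/2)
K_X(t) = log M_X(t) = t^2/2 - 3*t/2
K^(2)(t) = 1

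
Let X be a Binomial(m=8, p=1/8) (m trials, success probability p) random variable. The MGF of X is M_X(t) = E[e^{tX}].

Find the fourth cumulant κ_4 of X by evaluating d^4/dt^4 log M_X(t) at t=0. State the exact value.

M_X(t) = (e^(t)/8 + 7/8)^8
K_X(t) = log M_X(t) = 8*log(e^(t)/8 + 7/8)
dK/dt = 8*e^(t)/(e^(t) + 7)
d^2K/dt^2 = 56*e^(t)/(e^(2*t) + 14*e^(t) + 49)
d^3K/dt^3 = (-56*e^(2*t) + 392*e^(t))/(e^(3*t) + 21*e^(2*t) + 147*e^(t) + 343)
d^4K/dt^4 = (56*e^(3*t) - 1568*e^(2*t) + 2744*e^(t))/(e^(4*t) + 28*e^(3*t) + 294*e^(2*t) + 1372*e^(t) + 2401)

κ_4 = d^4K/dt^4 |_{t=0} = 77/256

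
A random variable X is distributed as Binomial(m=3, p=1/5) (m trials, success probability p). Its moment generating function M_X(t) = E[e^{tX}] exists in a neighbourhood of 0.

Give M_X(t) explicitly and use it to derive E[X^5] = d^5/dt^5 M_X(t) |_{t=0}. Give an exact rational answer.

E[X^5] = M^(5)(0) = 27/5

M_X(t) = (e^(t)/5 + 4/5)^3
M^(5)(t) = 243*e^(3*t)/125 + 384*e^(2*t)/125 + 48*e^(t)/125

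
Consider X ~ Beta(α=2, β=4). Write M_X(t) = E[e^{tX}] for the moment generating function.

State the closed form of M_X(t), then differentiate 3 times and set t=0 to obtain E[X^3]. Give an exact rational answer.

M_X(t) = ₁F₁(2; 6; t)
D^3[M](t) = ₁F₁(5; 9; t)/14

E[X^3] = D^3[M](0) = 1/14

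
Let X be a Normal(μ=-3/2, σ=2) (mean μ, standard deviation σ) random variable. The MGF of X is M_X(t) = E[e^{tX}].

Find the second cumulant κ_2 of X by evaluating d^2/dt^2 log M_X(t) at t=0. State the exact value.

M_X(t) = e^(2*t^2 - 3*t/2)
K_X(t) = log M_X(t) = 2*t^2 - 3*t/2
K′(t) = 4*t - 3/2
K′′(t) = 4

κ_2 = K′′(0) = 4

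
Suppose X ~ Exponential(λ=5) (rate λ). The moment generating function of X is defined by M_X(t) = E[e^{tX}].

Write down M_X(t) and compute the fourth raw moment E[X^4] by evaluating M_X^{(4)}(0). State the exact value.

E[X^4] = M^(4)(0) = 24/625

M_X(t) = 5/(5 - t)
M^(4)(t) = -120/(t^5 - 25*t^4 + 250*t^3 - 1250*t^2 + 3125*t - 3125)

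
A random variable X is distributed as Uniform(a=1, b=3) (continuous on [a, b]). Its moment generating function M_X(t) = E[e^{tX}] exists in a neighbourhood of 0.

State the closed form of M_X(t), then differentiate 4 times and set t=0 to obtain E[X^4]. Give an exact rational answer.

M_X(t) = (e^(3*t) - e^(t))/(2*t)
M^(4)(t) = (81*t^4*e^(3*t) - t^4*e^(t) - 108*t^3*e^(3*t) + 4*t^3*e^(t) + 108*t^2*e^(3*t) - 12*t^2*e^(t) - 72*t*e^(3*t) + 24*t*e^(t) + 24*e^(3*t) - 24*e^(t))/(2*t^5)

E[X^4] = M^(4)(0) = 121/5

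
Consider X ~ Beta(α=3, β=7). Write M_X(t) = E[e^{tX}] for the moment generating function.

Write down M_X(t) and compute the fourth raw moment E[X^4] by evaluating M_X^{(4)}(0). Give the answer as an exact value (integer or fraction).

E[X^4] = D^4[M](0) = 3/143

M_X(t) = ₁F₁(3; 10; t)
D^4[M](t) = 3*₁F₁(7; 14; t)/143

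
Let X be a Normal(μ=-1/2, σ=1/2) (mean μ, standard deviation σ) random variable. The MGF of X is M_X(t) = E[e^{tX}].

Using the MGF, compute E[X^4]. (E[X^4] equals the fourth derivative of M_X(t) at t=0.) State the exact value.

E[X^4] = M′′′′(0) = 5/8

M_X(t) = e^(t^2/8 - t/2)
M′(t) = t*e^(-t/2)*e^(t^2/8)/4 - e^(-t/2)*e^(t^2/8)/2
M′′(t) = (t^2*e^(t^2/8) - 4*t*e^(t^2/8) + 8*e^(t^2/8))*e^(-t/2)/16
M′′′(t) = (t^3*e^(t^2/8) - 6*t^2*e^(t^2/8) + 24*t*e^(t^2/8) - 32*e^(t^2/8))*e^(-t/2)/64
M′′′′(t) = (t^4*e^(t^2/8) - 8*t^3*e^(t^2/8) + 48*t^2*e^(t^2/8) - 128*t*e^(t^2/8) + 160*e^(t^2/8))*e^(-t/2)/256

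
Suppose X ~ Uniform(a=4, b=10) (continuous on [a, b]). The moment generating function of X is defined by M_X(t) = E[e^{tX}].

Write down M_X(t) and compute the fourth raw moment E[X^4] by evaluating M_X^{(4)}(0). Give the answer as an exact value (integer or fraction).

M_X(t) = (e^(10*t) - e^(4*t))/(6*t)

E[X^4] = D^4[M](0) = 16496/5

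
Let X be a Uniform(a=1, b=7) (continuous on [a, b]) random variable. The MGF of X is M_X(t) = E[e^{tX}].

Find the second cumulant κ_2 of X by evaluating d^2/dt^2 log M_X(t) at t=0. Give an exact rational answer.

κ_2 = K^(2)(0) = 3

M_X(t) = (e^(7*t) - e^(t))/(6*t)
K_X(t) = log M_X(t) = -log(t) + log(e^(7*t) - e^(t)) - log(6)
K^(2)(t) = (-36*t^2*e^(6*t) + e^(12*t) - 2*e^(6*t) + 1)/(t^2*e^(12*t) - 2*t^2*e^(6*t) + t^2)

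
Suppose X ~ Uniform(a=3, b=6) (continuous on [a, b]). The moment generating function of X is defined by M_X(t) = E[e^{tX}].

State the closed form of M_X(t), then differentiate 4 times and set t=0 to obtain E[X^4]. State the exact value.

E[X^4] = d^4M/dt^4 |_{t=0} = 2511/5

M_X(t) = (e^(6*t) - e^(3*t))/(3*t)
dM/dt = (6*t*e^(6*t) - 3*t*e^(3*t) - e^(6*t) + e^(3*t))/(3*t^2)
d^2M/dt^2 = (36*t^2*e^(6*t) - 9*t^2*e^(3*t) - 12*t*e^(6*t) + 6*t*e^(3*t) + 2*e^(6*t) - 2*e^(3*t))/(3*t^3)
d^3M/dt^3 = (72*t^3*e^(6*t) - 9*t^3*e^(3*t) - 36*t^2*e^(6*t) + 9*t^2*e^(3*t) + 12*t*e^(6*t) - 6*t*e^(3*t) - 2*e^(6*t) + 2*e^(3*t))/t^4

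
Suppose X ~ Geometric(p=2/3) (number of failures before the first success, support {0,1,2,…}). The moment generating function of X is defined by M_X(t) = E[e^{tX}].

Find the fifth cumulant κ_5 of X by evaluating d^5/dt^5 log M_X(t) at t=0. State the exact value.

κ_5 = D^5[K](0) = 15

M_X(t) = 2/(3*(1 - e^(t)/3))
K_X(t) = log M_X(t) = -log(1 - e^(t)/3) - log(3) + log(2)
D^5[K](t) = (-3*e^(4*t) - 99*e^(3*t) - 297*e^(2*t) - 81*e^(t))/(e^(5*t) - 15*e^(4*t) + 90*e^(3*t) - 270*e^(2*t) + 405*e^(t) - 243)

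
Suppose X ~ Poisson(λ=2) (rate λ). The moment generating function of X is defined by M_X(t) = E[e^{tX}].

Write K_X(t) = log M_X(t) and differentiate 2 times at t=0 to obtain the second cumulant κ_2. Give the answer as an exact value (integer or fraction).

κ_2 = D^2[K](0) = 2

M_X(t) = e^(2*e^(t) - 2)
K_X(t) = log M_X(t) = 2*e^(t) - 2
D^2[K](t) = 2*e^(t)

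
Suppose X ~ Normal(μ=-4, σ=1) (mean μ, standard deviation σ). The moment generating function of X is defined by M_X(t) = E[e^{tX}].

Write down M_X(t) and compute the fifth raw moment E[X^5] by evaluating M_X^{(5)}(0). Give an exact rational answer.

E[X^5] = M′′′′′(0) = -1724

M_X(t) = e^(t^2/2 - 4*t)
M′(t) = t*e^(-4*t)*e^(t^2/2) - 4*e^(-4*t)*e^(t^2/2)
M′′(t) = (t^2*e^(t^2/2) - 8*t*e^(t^2/2) + 17*e^(t^2/2))*e^(-4*t)
M′′′(t) = (t^3*e^(t^2/2) - 12*t^2*e^(t^2/2) + 51*t*e^(t^2/2) - 76*e^(t^2/2))*e^(-4*t)
M′′′′(t) = (t^4*e^(t^2/2) - 16*t^3*e^(t^2/2) + 102*t^2*e^(t^2/2) - 304*t*e^(t^2/2) + 355*e^(t^2/2))*e^(-4*t)
M′′′′′(t) = (t^5*e^(t^2/2) - 20*t^4*e^(t^2/2) + 170*t^3*e^(t^2/2) - 760*t^2*e^(t^2/2) + 1775*t*e^(t^2/2) - 1724*e^(t^2/2))*e^(-4*t)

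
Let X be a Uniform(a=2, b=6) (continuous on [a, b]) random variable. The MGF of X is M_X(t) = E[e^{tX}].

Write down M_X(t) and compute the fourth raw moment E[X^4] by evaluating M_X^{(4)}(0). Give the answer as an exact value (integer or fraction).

M_X(t) = (e^(6*t) - e^(2*t))/(4*t)
dM/dt = (6*t*e^(6*t) - 2*t*e^(2*t) - e^(6*t) + e^(2*t))/(4*t^2)
d^2M/dt^2 = (18*t^2*e^(6*t) - 2*t^2*e^(2*t) - 6*t*e^(6*t) + 2*t*e^(2*t) + e^(6*t) - e^(2*t))/(2*t^3)
d^3M/dt^3 = (108*t^3*e^(6*t) - 4*t^3*e^(2*t) - 54*t^2*e^(6*t) + 6*t^2*e^(2*t) + 18*t*e^(6*t) - 6*t*e^(2*t) - 3*e^(6*t) + 3*e^(2*t))/(2*t^4)
d^4M/dt^4 = (324*t^4*e^(6*t) - 4*t^4*e^(2*t) - 216*t^3*e^(6*t) + 8*t^3*e^(2*t) + 108*t^2*e^(6*t) - 12*t^2*e^(2*t) - 36*t*e^(6*t) + 12*t*e^(2*t) + 6*e^(6*t) - 6*e^(2*t))/t^5

E[X^4] = d^4M/dt^4 |_{t=0} = 1936/5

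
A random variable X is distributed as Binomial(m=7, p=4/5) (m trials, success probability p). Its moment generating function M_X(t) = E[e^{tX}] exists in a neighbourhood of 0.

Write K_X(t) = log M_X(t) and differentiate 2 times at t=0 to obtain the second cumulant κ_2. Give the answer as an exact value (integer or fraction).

κ_2 = D^2[K](0) = 28/25

M_X(t) = (4*e^(t)/5 + 1/5)^7
K_X(t) = log M_X(t) = 7*log(4*e^(t)/5 + 1/5)
D^2[K](t) = 28*e^(t)/(16*e^(2*t) + 8*e^(t) + 1)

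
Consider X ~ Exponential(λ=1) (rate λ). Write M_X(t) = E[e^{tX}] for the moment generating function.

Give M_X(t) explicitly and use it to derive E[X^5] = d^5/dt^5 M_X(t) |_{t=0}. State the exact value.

E[X^5] = M^(5)(0) = 120

M_X(t) = 1/(1 - t)
M^(5)(t) = 120/(t^6 - 6*t^5 + 15*t^4 - 20*t^3 + 15*t^2 - 6*t + 1)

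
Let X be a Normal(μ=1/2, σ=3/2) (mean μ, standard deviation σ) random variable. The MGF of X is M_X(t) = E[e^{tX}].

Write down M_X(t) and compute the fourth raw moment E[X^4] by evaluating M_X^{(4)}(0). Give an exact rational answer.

M_X(t) = e^(9*t^2/8 + t/2)
dM/dt = 9*t*e^(t/2)*e^(9*t^2/8)/4 + e^(t/2)*e^(9*t^2/8)/2
d^2M/dt^2 = 81*t^2*e^(t/2)*e^(9*t^2/8)/16 + 9*t*e^(t/2)*e^(9*t^2/8)/4 + 5*e^(t/2)*e^(9*t^2/8)/2
d^3M/dt^3 = 729*t^3*e^(t/2)*e^(9*t^2/8)/64 + 243*t^2*e^(t/2)*e^(9*t^2/8)/32 + 135*t*e^(t/2)*e^(9*t^2/8)/8 + 7*e^(t/2)*e^(9*t^2/8)/2
d^4M/dt^4 = 6561*t^4*e^(t/2)*e^(9*t^2/8)/256 + 729*t^3*e^(t/2)*e^(9*t^2/8)/32 + 1215*t^2*e^(t/2)*e^(9*t^2/8)/16 + 63*t*e^(t/2)*e^(9*t^2/8)/2 + 149*e^(t/2)*e^(9*t^2/8)/8

E[X^4] = d^4M/dt^4 |_{t=0} = 149/8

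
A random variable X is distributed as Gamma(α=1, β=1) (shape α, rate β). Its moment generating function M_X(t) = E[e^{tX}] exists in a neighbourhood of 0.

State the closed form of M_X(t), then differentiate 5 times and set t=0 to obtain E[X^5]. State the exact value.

M_X(t) = 1/(1 - t)
dM/dt = 1/(t^2 - 2*t + 1)
d^2M/dt^2 = -2/(t^3 - 3*t^2 + 3*t - 1)
d^3M/dt^3 = 6/(t^4 - 4*t^3 + 6*t^2 - 4*t + 1)
d^4M/dt^4 = -24/(t^5 - 5*t^4 + 10*t^3 - 10*t^2 + 5*t - 1)
d^5M/dt^5 = 120/(t^6 - 6*t^5 + 15*t^4 - 20*t^3 + 15*t^2 - 6*t + 1)

E[X^5] = d^5M/dt^5 |_{t=0} = 120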